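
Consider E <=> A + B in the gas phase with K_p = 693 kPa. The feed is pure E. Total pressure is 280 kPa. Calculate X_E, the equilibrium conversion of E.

Let X = conversion of E (basis 1 mol E); extent of reaction ξ = X.
At extent ξ: n_E = 1 − X; n_A = X; n_B = X.
Total moles n_T = 1 + X.
Mole fractions y_i = n_i/n_T; K_p = p_A p_B / (p_E) with p_i = y_i·P.
Setting this equal to 693 kPa and taking the physical root (0 < X < 1) gives X = 0.844.

X = 0.844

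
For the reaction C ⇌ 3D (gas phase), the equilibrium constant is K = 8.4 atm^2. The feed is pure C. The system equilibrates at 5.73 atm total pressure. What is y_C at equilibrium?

y_C = 0.497

Take 1 mol C as basis and let X be its fractional conversion, so ξ = X.
Mole table: n_C = 1 − X; n_D = 3X.
n_T = Σnᵢ = 1 + 2X.
Mole fractions y_i = n_i/n_T; K = p_D^3 / (p_C) with p_i = y_i·P.
This yields a degree-3 equation in X; solving on (0,1), X = 0.252.
Then n_C = 0.748, n_T = 1.5, so y_C = 0.497.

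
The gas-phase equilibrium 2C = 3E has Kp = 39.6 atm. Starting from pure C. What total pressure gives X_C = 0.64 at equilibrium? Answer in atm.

P = 7.66 atm

Take 1 mol C as basis and let X be its fractional conversion, so ξ = 0.5X.
Moles: n_C = 1 − X; n_E = 1.5X.
n_T = Σnᵢ = 1 + 0.5X.
Kp = p_E^3 / (p_C^2) with p_i = (n_i/n_T)·P.
At X = 0.64: the mole-fraction product g(X) = Π y_i^ν_i = 5.172. Since Kp = g(X)·P^{1}, P = (Kp/g)^(1/1) = (39.6/5.172)^(1/1) = 7.66 atm.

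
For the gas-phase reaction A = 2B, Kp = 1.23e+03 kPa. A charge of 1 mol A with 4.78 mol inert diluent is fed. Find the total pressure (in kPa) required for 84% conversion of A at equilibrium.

P = 462 kPa

Let X = conversion of A (basis 1 mol A); extent of reaction ξ = X.
Species balance: n_A = 1 − X; n_B = 2X; n_I = 4.78 (inert).
Summing: n_T = 5.78 + X.
Kp = p_B^2 / (p_A) with p_i = (n_i/n_T)·P.
At X = 0.84: the mole-fraction product g(X) = Π y_i^ν_i = 2.665. Since Kp = g(X)·P^{1}, P = (Kp/g)^(1/1) = (1.23e+03/2.665)^(1/1) = 462 kPa.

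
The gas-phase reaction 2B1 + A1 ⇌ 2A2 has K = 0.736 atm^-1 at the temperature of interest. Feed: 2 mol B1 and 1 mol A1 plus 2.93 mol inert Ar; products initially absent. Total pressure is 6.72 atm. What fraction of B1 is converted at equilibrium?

X = 0.419

Basis: 2 mol B1 initially; let X = conversion of B1. Extent ξ = X.
At extent ξ: n_B1 = 2 − 2X; n_A1 = 1 − X; n_A2 = 2X; n_I = 2.93 (inert).
Total moles n_T = 5.93 − X.
y_i = n_i/n_T, p_i = y_i·P. K = p_A2^2 / (p_B1^2 p_A1).
Equating to 0.736 atm^-1 and solving on 0 < X < 1: X = 0.419.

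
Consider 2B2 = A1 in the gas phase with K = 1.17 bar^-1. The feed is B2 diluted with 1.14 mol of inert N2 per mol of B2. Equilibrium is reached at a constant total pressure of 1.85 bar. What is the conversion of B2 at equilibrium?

Let X = conversion of B2 (basis 1 mol B2); extent of reaction ξ = 0.5X.
At extent ξ: n_B2 = 1 − X; n_A1 = 0.5X; n_I = 1.14 (inert).
Total moles n_T = 2.14 − 0.5X.
Mole fractions y_i = n_i/n_T; K = p_A1 / (p_B2^2) with p_i = y_i·P.
Substituting and setting equal to 1.17 bar^-1 gives a polynomial in X; the root in (0,1) is X = 0.523.

X = 0.523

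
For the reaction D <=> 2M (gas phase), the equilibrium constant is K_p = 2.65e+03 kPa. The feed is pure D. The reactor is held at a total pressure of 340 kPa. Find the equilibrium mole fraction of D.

Take 1 mol D as basis and let X be its fractional conversion, so ξ = X.
Species balance: n_D = 1 − X; n_M = 2X.
Total moles n_T = 1 + X.
y_i = n_i/n_T, p_i = y_i·P. K_p = p_M^2 / (p_D).
Substituting and setting equal to 2.65e+03 kPa gives a polynomial in X; the root in (0,1) is X = 0.813.
Then n_D = 0.187, n_T = 1.81, so y_D = 0.103.

y_D = 0.103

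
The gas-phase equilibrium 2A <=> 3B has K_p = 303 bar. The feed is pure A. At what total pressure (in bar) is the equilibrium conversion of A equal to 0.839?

P = 5.59 bar

Let X = conversion of A (basis 1 mol A); extent of reaction ξ = 0.5X.
Mole table: n_A = 1 − X; n_B = 1.5X.
n_T = Σnᵢ = 1 + 0.5X.
K_p = p_B^3 / (p_A^2) with p_i = (n_i/n_T)·P.
At X = 0.839: the mole-fraction product g(X) = Π y_i^ν_i = 54.17. Since K_p = g(X)·P^{1}, P = (K_p/g)^(1/1) = (303/54.17)^(1/1) = 5.59 bar.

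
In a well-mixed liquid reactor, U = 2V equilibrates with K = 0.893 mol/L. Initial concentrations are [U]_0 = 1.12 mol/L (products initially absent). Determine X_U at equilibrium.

Let X = conversion of U; extent ξ = 1.12·X mol/L.
Concentrations: [U] = 1.12 − 1.12X; [V] = 2.24X.
K = [V]^2 / ([U]).
Equating to 0.893 mol/L: the physical root is X = 0.358.

X = 0.358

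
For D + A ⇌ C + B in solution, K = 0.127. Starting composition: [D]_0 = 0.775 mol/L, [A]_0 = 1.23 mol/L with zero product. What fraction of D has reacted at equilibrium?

X = 0.328

Let X = conversion of D; extent ξ = 0.775·X mol/L.
Concentrations: [D] = 0.775 − 0.775X; [A] = 1.23 − 0.775X; [C] = 0.775X; [B] = 0.775X.
K = [C] [B] / ([D] [A]).
This equals 0.127 at X = 0.328 (the root in 0 < X < 1).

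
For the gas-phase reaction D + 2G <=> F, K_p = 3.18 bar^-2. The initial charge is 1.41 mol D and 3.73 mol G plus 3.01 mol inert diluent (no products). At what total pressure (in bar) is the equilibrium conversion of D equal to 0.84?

P = 5.46 bar

Let X = conversion of D (basis 1.41 mol D); extent of reaction ξ = 1.41X.
Mole table: n_D = 1.41 − 1.41X; n_G = 3.73 − 2.82X; n_F = 1.41X; n_I = 3.01 (inert).
n_T = Σnᵢ = 8.15 − 2.82X.
K_p = p_F / (p_D p_G^2) with p_i = (n_i/n_T)·P.
At X = 0.84: the mole-fraction product g(X) = Π y_i^ν_i = 94.7. Since K_p = g(X)·P^{-2}, P = (g/K_p)^(1/2) = (94.7/3.18)^(1/2) = 5.46 bar.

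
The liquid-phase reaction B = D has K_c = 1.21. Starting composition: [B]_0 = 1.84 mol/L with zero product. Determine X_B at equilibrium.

Let X = conversion of B; extent ξ = 1.84·X mol/L.
Concentrations: [B] = 1.84 − 1.84X; [D] = 1.84X.
K_c = [D] / ([B]).
Setting equal to 1.21 and solving for X on (0,1) gives X = 0.548.

X = 0.548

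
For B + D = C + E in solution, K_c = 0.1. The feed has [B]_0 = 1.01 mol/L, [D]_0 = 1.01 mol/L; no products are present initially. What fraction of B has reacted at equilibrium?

Let X = conversion of B; extent ξ = 1.01·X mol/L.
Concentrations: [B] = 1.01 − 1.01X; [D] = 1.01 − 1.01X; [C] = 1.01X; [E] = 1.01X.
K_c = [C] [E] / ([B] [D]).
Setting equal to 0.1 and solving for X on (0,1) gives X = 0.240.

X = 0.240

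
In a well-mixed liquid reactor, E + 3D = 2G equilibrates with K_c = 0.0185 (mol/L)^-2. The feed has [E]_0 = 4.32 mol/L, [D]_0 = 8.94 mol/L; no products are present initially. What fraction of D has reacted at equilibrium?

Let X = conversion of D; extent ξ = 8.94X/3 mol/L.
Concentrations: [E] = 4.32 − 2.98X; [D] = 8.94 − 8.94X; [G] = 5.96X.
K_c = [G]^2 / ([E] [D]^3).
Solving K_c = 0.0185 for X ∈ (0,1): X = 0.441.

X = 0.441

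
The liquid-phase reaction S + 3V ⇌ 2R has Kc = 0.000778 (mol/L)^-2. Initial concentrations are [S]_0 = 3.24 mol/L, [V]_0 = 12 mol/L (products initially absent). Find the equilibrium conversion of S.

X = 0.214

Let X = conversion of S; extent ξ = 3.24·X mol/L.
Concentrations: [S] = 3.24 − 3.24X; [V] = 12 − 9.72X; [R] = 6.48X.
Kc = [R]^2 / ([S] [V]^3).
Equating to 0.000778 (mol/L)^-2: the physical root is X = 0.214.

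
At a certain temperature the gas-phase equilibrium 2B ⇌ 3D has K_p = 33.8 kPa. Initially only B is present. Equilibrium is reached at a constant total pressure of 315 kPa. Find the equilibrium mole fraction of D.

y_D = 0.355

Take 1 mol B as basis and let X be its fractional conversion, so ξ = 0.5X.
At extent ξ: n_B = 1 − X; n_D = 1.5X.
n_T = Σnᵢ = 1 + 0.5X.
Mole fractions y_i = n_i/n_T; K_p = p_D^3 / (p_B^2) with p_i = y_i·P.
This yields a degree-3 equation in X; solving on (0,1), X = 0.268.
Then n_D = 0.402, n_T = 1.13, so y_D = 0.355.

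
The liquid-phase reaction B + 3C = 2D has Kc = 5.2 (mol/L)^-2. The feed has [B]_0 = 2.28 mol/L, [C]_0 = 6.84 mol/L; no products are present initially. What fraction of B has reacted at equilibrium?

Let X = conversion of B; extent ξ = 2.28·X mol/L.
Concentrations: [B] = 2.28 − 2.28X; [C] = 6.84 − 6.84X; [D] = 4.56X.
Kc = [D]^2 / ([B] [C]^3).
Solving Kc = 5.2 for X ∈ (0,1): X = 0.762.

X = 0.762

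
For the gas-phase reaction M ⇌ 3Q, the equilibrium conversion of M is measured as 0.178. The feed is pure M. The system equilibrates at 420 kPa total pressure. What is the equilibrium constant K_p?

Let X = conversion of M (basis 1 mol M); extent of reaction ξ = X.
Moles: n_M = 1 − X; n_Q = 3X.
Total moles n_T = 1 + 2X.
At X = 0.178: n_M = 0.822, n_Q = 0.534, n_T = 1.36.
p_i = (n_i/n_T)·P. K_p = p_Q^3 / (p_M) = 1.78e+04 kPa^2.

K_p = 1.78e+04 kPa^2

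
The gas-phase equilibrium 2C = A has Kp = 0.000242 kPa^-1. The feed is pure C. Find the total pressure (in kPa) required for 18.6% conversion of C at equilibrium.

P = 526 kPa

Let X = conversion of C (basis 1 mol C); extent of reaction ξ = 0.5X.
Mole table: n_C = 1 − X; n_A = 0.5X.
Total moles n_T = 1 − 0.5X.
Kp = p_A / (p_C^2) with p_i = (n_i/n_T)·P.
At X = 0.186: the mole-fraction product g(X) = Π y_i^ν_i = 0.1273. Since Kp = g(X)·P^{-1}, P = (g/Kp)^(1/1) = (0.1273/0.000242)^(1/1) = 526 kPa.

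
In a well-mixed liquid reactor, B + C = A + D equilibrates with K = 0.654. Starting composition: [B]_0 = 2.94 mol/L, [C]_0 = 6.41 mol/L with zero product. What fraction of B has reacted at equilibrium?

X = 0.621

Let X = conversion of B; extent ξ = 2.94·X mol/L.
Concentrations: [B] = 2.94 − 2.94X; [C] = 6.41 − 2.94X; [A] = 2.94X; [D] = 2.94X.
K = [A] [D] / ([B] [C]).
This equals 0.654 at X = 0.621 (the root in 0 < X < 1).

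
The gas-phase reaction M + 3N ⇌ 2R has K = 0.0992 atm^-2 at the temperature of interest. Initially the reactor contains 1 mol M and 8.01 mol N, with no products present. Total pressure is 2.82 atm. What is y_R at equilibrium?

y_R = 0.147

Take 1 mol M as basis and let X be its fractional conversion, so ξ = X.
Mole table: n_M = 1 − X; n_N = 8.01 − 3X; n_R = 2X.
n_T = Σnᵢ = 9.01 − 2X.
Mole fractions y_i = n_i/n_T; K = p_R^2 / (p_M p_N^3) with p_i = y_i·P.
Equating to 0.0992 atm^-2 and solving on 0 < X < 1: X = 0.578.
Then n_R = 1.16, n_T = 7.85, so y_R = 0.147.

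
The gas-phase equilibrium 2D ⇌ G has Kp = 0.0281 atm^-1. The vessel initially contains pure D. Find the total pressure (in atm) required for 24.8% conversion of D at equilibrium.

P = 6.84 atm

Take 1 mol D as basis and let X be its fractional conversion, so ξ = 0.5X.
Mole table: n_D = 1 − X; n_G = 0.5X.
n_T = Σnᵢ = 1 − 0.5X.
Kp = p_G / (p_D^2) with p_i = (n_i/n_T)·P.
At X = 0.248: the mole-fraction product g(X) = Π y_i^ν_i = 0.1921. Since Kp = g(X)·P^{-1}, P = (g/Kp)^(1/1) = (0.1921/0.0281)^(1/1) = 6.84 atm.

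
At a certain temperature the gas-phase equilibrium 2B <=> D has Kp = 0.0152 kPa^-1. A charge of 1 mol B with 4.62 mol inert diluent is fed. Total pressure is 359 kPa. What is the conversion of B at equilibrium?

Let X = conversion of B (basis 1 mol B); extent of reaction ξ = 0.5X.
Moles: n_B = 1 − X; n_D = 0.5X; n_I = 4.62 (inert).
Summing: n_T = 5.62 − 0.5X.
With p_i = (n_i/n_T)P, Kp = p_D / (p_B^2).
Substituting and setting equal to 0.0152 kPa^-1 gives a polynomial in X; the root in (0,1) is X = 0.503.

X = 0.503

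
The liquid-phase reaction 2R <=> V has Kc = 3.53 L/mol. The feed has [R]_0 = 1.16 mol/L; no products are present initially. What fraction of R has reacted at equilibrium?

Let X = conversion of R; extent ξ = 1.16X/2 mol/L.
Concentrations: [R] = 1.16 − 1.16X; [V] = 0.58X.
Kc = [V] / ([R]^2).
Setting equal to 3.53 and solving for X on (0,1) gives X = 0.706.

X = 0.706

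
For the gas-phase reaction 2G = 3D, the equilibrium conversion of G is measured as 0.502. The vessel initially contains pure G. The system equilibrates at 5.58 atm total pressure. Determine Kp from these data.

Kp = 7.68 atm

Let X = conversion of G (basis 1 mol G); extent of reaction ξ = 0.5X.
Species balance: n_G = 1 − X; n_D = 1.5X.
Total moles n_T = 1 + 0.5X.
At X = 0.502: n_G = 0.498, n_D = 0.753, n_T = 1.25.
p_i = (n_i/n_T)·P. Kp = p_D^3 / (p_G^2) = 7.68 atm.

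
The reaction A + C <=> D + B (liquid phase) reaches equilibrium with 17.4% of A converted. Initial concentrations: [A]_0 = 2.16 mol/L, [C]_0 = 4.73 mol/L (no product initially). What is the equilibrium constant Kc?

Let X = conversion of A.
Concentrations: [A] = 2.16 − 2.16X; [C] = 4.73 − 2.16X; [D] = 2.16X; [B] = 2.16X.
At X = 0.174: [A] = 1.78, [C] = 4.35, [D] = 0.376, [B] = 0.376.
Kc = [D] [B] / ([A] [C]) = 0.0182.

Kc = 0.0182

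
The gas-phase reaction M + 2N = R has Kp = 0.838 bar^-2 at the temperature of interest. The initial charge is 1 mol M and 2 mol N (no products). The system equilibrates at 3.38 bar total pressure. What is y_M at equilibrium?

Basis: 1 mol M initially; let X = conversion of M. Extent ξ = X.
Mole table: n_M = 1 − X; n_N = 2 − 2X; n_R = X.
n_T = Σnᵢ = 3 − 2X.
y_i = n_i/n_T, p_i = y_i·P. Kp = p_R / (p_M p_N^2).
Substituting and setting equal to 0.838 bar^-2 gives a polynomial in X; the root in (0,1) is X = 0.632.
Then n_M = 0.368, n_T = 1.74, so y_M = 0.212.

y_M = 0.212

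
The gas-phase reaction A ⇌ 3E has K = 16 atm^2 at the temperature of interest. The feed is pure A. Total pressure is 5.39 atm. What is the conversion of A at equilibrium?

X = 0.336

Let X = conversion of A (basis 1 mol A); extent of reaction ξ = X.
At extent ξ: n_A = 1 − X; n_E = 3X.
n_T = Σnᵢ = 1 + 2X.
Mole fractions y_i = n_i/n_T; K = p_E^3 / (p_A) with p_i = y_i·P.
Setting this equal to 16 atm^2 and taking the physical root (0 < X < 1) gives X = 0.336.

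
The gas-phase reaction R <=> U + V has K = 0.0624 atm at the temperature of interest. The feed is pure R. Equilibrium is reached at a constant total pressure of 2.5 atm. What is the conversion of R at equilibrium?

Take 1 mol R as basis and let X be its fractional conversion, so ξ = X.
At extent ξ: n_R = 1 − X; n_U = X; n_V = X.
Summing: n_T = 1 + X.
With p_i = (n_i/n_T)P, K = p_U p_V / (p_R).
Equating to 0.0624 atm and solving on 0 < X < 1: X = 0.156.

X = 0.156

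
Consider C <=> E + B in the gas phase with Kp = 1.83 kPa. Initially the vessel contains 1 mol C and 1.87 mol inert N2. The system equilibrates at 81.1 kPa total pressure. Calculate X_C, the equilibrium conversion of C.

X = 0.232

Let X = conversion of C (basis 1 mol C); extent of reaction ξ = X.
Species balance: n_C = 1 − X; n_E = X; n_B = X; n_I = 1.87 (inert).
Summing: n_T = 2.87 + X.
Mole fractions y_i = n_i/n_T; Kp = p_E p_B / (p_C) with p_i = y_i·P.
Equating to 1.83 kPa and solving on 0 < X < 1: X = 0.232.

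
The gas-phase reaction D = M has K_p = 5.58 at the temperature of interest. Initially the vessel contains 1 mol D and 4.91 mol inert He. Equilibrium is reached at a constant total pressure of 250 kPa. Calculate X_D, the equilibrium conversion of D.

X = 0.848

Let X = conversion of D (basis 1 mol D); extent of reaction ξ = X.
Mole table: n_D = 1 − X; n_M = X; n_I = 4.91 (inert).
n_T stays at 5.91 (no change in mole number).
y_i = n_i/n_T, p_i = y_i·P. K_p = p_M / (p_D).
This yields a degree-1 equation in X; solving on (0,1), X = 0.848.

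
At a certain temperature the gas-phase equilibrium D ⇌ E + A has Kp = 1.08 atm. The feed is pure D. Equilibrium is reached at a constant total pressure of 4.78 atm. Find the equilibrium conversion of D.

X = 0.429

Take 1 mol D as basis and let X be its fractional conversion, so ξ = X.
Moles: n_D = 1 − X; n_E = X; n_A = X.
n_T = Σnᵢ = 1 + X.
With p_i = (n_i/n_T)P, Kp = p_E p_A / (p_D).
Setting this equal to 1.08 atm and taking the physical root (0 < X < 1) gives X = 0.429.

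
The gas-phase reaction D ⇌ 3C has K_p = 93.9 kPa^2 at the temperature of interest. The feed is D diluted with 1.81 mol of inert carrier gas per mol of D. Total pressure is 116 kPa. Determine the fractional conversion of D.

Take 1 mol D as basis and let X be its fractional conversion, so ξ = X.
Moles: n_D = 1 − X; n_C = 3X; n_I = 1.81 (inert).
n_T = Σnᵢ = 2.81 + 2X.
Mole fractions y_i = n_i/n_T; K_p = p_C^3 / (p_D) with p_i = y_i·P.
This yields a degree-3 equation in X; solving on (0,1), X = 0.128.

X = 0.128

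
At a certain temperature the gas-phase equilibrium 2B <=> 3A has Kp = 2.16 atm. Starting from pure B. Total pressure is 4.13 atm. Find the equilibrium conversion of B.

Let X = conversion of B (basis 1 mol B); extent of reaction ξ = 0.5X.
At extent ξ: n_B = 1 − X; n_A = 1.5X.
n_T = Σnᵢ = 1 + 0.5X.
Mole fractions y_i = n_i/n_T; Kp = p_A^3 / (p_B^2) with p_i = y_i·P.
This yields a degree-3 equation in X; solving on (0,1), X = 0.404.

X = 0.404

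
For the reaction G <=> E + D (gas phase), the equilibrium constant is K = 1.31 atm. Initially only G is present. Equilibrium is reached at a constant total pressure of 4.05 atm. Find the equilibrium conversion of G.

Take 1 mol G as basis and let X be its fractional conversion, so ξ = X.
Mole table: n_G = 1 − X; n_E = X; n_D = X.
n_T = Σnᵢ = 1 + X.
With p_i = (n_i/n_T)P, K = p_E p_D / (p_G).
Setting this equal to 1.31 atm and taking the physical root (0 < X < 1) gives X = 0.494.

X = 0.494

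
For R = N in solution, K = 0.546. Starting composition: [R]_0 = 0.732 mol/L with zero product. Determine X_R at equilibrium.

Let X = conversion of R; extent ξ = 0.732·X mol/L.
Concentrations: [R] = 0.732 − 0.732X; [N] = 0.732X.
K = [N] / ([R]).
Solving K = 0.546 for X ∈ (0,1): X = 0.353.

X = 0.353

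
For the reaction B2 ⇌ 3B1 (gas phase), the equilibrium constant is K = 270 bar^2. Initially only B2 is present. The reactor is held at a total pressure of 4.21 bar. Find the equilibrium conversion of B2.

X = 0.851

Take 1 mol B2 as basis and let X be its fractional conversion, so ξ = X.
Species balance: n_B2 = 1 − X; n_B1 = 3X.
n_T = Σnᵢ = 1 + 2X.
Mole fractions y_i = n_i/n_T; K = p_B1^3 / (p_B2) with p_i = y_i·P.
Setting this equal to 270 bar^2 and taking the physical root (0 < X < 1) gives X = 0.851.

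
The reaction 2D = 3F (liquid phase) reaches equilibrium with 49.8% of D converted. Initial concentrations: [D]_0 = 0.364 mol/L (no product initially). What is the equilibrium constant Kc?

Kc = 0.602 mol/L

Let X = conversion of D.
Concentrations: [D] = 0.364 − 0.364X; [F] = 0.546X.
At X = 0.498: [D] = 0.183, [F] = 0.272.
Kc = [F]^3 / ([D]^2) = 0.602 mol/L.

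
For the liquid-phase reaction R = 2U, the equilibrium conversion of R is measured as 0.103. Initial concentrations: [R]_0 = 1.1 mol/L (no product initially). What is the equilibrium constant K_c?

K_c = 0.052 mol/L

Let X = conversion of R.
Concentrations: [R] = 1.1 − 1.1X; [U] = 2.2X.
At X = 0.103: [R] = 0.987, [U] = 0.227.
K_c = [U]^2 / ([R]) = 0.052 mol/L.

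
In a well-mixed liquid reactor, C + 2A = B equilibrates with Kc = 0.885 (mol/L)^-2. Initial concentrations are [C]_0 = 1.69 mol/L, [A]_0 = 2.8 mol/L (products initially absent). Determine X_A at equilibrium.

X = 0.614

Let X = conversion of A; extent ξ = 2.8X/2 mol/L.
Concentrations: [C] = 1.69 − 1.4X; [A] = 2.8 − 2.8X; [B] = 1.4X.
Kc = [B] / ([C] [A]^2).
Setting equal to 0.885 and solving for X on (0,1) gives X = 0.614.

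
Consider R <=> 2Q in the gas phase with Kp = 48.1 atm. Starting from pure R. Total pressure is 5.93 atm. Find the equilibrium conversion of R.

X = 0.818

Basis: 1 mol R initially; let X = conversion of R. Extent ξ = X.
At extent ξ: n_R = 1 − X; n_Q = 2X.
Total moles n_T = 1 + X.
y_i = n_i/n_T, p_i = y_i·P. Kp = p_Q^2 / (p_R).
Substituting and setting equal to 48.1 atm gives a polynomial in X; the root in (0,1) is X = 0.818.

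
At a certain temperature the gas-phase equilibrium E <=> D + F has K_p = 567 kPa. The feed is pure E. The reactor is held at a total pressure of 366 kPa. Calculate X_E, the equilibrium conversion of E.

Basis: 1 mol E initially; let X = conversion of E. Extent ξ = X.
At extent ξ: n_E = 1 − X; n_D = X; n_F = X.
Total moles n_T = 1 + X.
Mole fractions y_i = n_i/n_T; K_p = p_D p_F / (p_E) with p_i = y_i·P.
Equating to 567 kPa and solving on 0 < X < 1: X = 0.780.

X = 0.780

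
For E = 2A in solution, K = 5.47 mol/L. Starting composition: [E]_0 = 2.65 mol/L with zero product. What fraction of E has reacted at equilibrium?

X = 0.505

Let X = conversion of E; extent ξ = 2.65·X mol/L.
Concentrations: [E] = 2.65 − 2.65X; [A] = 5.3X.
K = [A]^2 / ([E]).
This equals 5.47 at X = 0.505 (the root in 0 < X < 1).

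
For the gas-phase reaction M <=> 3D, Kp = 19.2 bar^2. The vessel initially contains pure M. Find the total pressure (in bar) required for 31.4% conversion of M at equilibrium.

Take 1 mol M as basis and let X be its fractional conversion, so ξ = X.
Species balance: n_M = 1 − X; n_D = 3X.
n_T = Σnᵢ = 1 + 2X.
Kp = p_D^3 / (p_M) with p_i = (n_i/n_T)·P.
At X = 0.314: the mole-fraction product g(X) = Π y_i^ν_i = 0.4597. Since Kp = g(X)·P^{2}, P = (Kp/g)^(1/2) = (19.2/0.4597)^(1/2) = 6.46 bar.

P = 6.46 bar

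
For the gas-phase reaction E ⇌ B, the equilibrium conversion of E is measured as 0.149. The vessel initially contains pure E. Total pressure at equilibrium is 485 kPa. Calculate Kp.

Kp = 0.175

Let X = conversion of E (basis 1 mol E); extent of reaction ξ = X.
Mole table: n_E = 1 − X; n_B = X.
Since Δν = 0, n_T = 1 throughout.
At X = 0.149: n_E = 0.851, n_B = 0.149, n_T = 1.
p_i = (n_i/n_T)·P. Kp = p_B / (p_E) = 0.175.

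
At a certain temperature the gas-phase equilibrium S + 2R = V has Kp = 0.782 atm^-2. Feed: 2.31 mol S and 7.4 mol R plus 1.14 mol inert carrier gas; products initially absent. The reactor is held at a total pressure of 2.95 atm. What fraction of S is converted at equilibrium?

Take 2.31 mol S as basis and let X be its fractional conversion, so ξ = 2.31X.
Moles: n_S = 2.31 − 2.31X; n_R = 7.4 − 4.62X; n_V = 2.31X; n_I = 1.14 (inert).
Total moles n_T = 10.9 − 4.62X.
With p_i = (n_i/n_T)P, Kp = p_V / (p_S p_R^2).
This yields a degree-3 equation in X; solving on (0,1), X = 0.676.

X = 0.676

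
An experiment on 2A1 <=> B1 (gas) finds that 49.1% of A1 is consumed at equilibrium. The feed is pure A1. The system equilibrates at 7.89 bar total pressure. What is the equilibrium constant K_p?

Basis: 1 mol A1 initially; let X = conversion of A1. Extent ξ = 0.5X.
Species balance: n_A1 = 1 − X; n_B1 = 0.5X.
n_T = Σnᵢ = 1 − 0.5X.
At X = 0.491: n_A1 = 0.509, n_B1 = 0.245, n_T = 0.754.
p_i = (n_i/n_T)·P. K_p = p_B1 / (p_A1^2) = 0.0906 bar^-1.

K_p = 0.0906 bar^-1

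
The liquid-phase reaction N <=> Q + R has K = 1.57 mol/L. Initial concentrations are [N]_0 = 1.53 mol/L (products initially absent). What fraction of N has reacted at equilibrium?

X = 0.622

Let X = conversion of N; extent ξ = 1.53·X mol/L.
Concentrations: [N] = 1.53 − 1.53X; [Q] = 1.53X; [R] = 1.53X.
K = [Q] [R] / ([N]).
This equals 1.57 at X = 0.622 (the root in 0 < X < 1).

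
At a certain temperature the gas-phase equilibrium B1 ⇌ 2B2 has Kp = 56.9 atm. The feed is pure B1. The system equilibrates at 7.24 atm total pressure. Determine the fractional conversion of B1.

X = 0.814

Let X = conversion of B1 (basis 1 mol B1); extent of reaction ξ = X.
At extent ξ: n_B1 = 1 − X; n_B2 = 2X.
Summing: n_T = 1 + X.
Mole fractions y_i = n_i/n_T; Kp = p_B2^2 / (p_B1) with p_i = y_i·P.
This yields a degree-2 equation in X; solving on (0,1), X = 0.814.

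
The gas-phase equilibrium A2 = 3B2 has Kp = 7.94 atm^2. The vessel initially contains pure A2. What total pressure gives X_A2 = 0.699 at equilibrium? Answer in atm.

P = 1.22 atm

Take 1 mol A2 as basis and let X be its fractional conversion, so ξ = X.
Species balance: n_A2 = 1 − X; n_B2 = 3X.
Summing: n_T = 1 + 2X.
Kp = p_B2^3 / (p_A2) with p_i = (n_i/n_T)·P.
At X = 0.699: the mole-fraction product g(X) = Π y_i^ν_i = 5.328. Since Kp = g(X)·P^{2}, P = (Kp/g)^(1/2) = (7.94/5.328)^(1/2) = 1.22 atm.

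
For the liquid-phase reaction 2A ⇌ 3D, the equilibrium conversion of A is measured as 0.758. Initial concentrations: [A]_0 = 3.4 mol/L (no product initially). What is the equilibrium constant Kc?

Kc = 85.3 mol/L

Let X = conversion of A.
Concentrations: [A] = 3.4 − 3.4X; [D] = 5.1X.
At X = 0.758: [A] = 0.823, [D] = 3.87.
Kc = [D]^3 / ([A]^2) = 85.3 mol/L.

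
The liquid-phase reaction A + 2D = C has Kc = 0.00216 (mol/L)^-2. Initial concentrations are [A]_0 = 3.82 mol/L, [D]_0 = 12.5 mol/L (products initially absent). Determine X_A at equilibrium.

X = 0.205

Let X = conversion of A; extent ξ = 3.82·X mol/L.
Concentrations: [A] = 3.82 − 3.82X; [D] = 12.5 − 7.64X; [C] = 3.82X.
Kc = [C] / ([A] [D]^2).
Equating to 0.00216 (mol/L)^-2: the physical root is X = 0.205.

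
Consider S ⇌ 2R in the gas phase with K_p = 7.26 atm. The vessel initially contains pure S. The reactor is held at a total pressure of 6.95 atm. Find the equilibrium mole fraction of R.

Let X = conversion of S (basis 1 mol S); extent of reaction ξ = X.
At extent ξ: n_S = 1 − X; n_R = 2X.
Total moles n_T = 1 + X.
y_i = n_i/n_T, p_i = y_i·P. K_p = p_R^2 / (p_S).
This yields a degree-2 equation in X; solving on (0,1), X = 0.455.
Then n_R = 0.91, n_T = 1.46, so y_R = 0.625.

y_R = 0.625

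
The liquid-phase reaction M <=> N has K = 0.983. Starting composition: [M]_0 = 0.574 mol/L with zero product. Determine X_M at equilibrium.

Let X = conversion of M; extent ξ = 0.574·X mol/L.
Concentrations: [M] = 0.574 − 0.574X; [N] = 0.574X.
K = [N] / ([M]).
Solving K = 0.983 for X ∈ (0,1): X = 0.496.

X = 0.496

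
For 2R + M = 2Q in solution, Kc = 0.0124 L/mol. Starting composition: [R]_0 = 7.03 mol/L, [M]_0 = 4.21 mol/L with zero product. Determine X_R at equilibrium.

Let X = conversion of R; extent ξ = 7.03X/2 mol/L.
Concentrations: [R] = 7.03 − 7.03X; [M] = 4.21 − 3.52X; [Q] = 7.03X.
Kc = [Q]^2 / ([R]^2 [M]).
This equals 0.0124 at X = 0.174 (the root in 0 < X < 1).

X = 0.174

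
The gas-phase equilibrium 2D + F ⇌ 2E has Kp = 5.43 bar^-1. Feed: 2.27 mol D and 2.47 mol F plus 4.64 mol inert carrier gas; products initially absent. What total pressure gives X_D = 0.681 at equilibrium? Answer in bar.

P = 4.26 bar

Basis: 2.27 mol D initially; let X = conversion of D. Extent ξ = 1.14X.
Species balance: n_D = 2.27 − 2.27X; n_F = 2.47 − 1.14X; n_E = 2.27X; n_I = 4.64 (inert).
n_T = Σnᵢ = 9.38 − 1.14X.
Kp = p_E^2 / (p_D^2 p_F) with p_i = (n_i/n_T)·P.
At X = 0.681: the mole-fraction product g(X) = Π y_i^ν_i = 23.11. Since Kp = g(X)·P^{-1}, P = (g/Kp)^(1/1) = (23.11/5.43)^(1/1) = 4.26 bar.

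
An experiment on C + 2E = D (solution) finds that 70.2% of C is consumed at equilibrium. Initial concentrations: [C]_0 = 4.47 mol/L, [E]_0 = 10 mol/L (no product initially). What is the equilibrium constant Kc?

Let X = conversion of C.
Concentrations: [C] = 4.47 − 4.47X; [E] = 10 − 8.94X; [D] = 4.47X.
At X = 0.702: [C] = 1.33, [E] = 3.72, [D] = 3.14.
Kc = [D] / ([C] [E]^2) = 0.17 (mol/L)^-2.

Kc = 0.17 (mol/L)^-2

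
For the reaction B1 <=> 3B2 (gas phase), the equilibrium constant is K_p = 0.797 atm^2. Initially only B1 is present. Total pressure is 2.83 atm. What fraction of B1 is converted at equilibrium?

Take 1 mol B1 as basis and let X be its fractional conversion, so ξ = X.
Species balance: n_B1 = 1 − X; n_B2 = 3X.
n_T = Σnᵢ = 1 + 2X.
y_i = n_i/n_T, p_i = y_i·P. K_p = p_B2^3 / (p_B1).
Equating to 0.797 atm^2 and solving on 0 < X < 1: X = 0.177.

X = 0.177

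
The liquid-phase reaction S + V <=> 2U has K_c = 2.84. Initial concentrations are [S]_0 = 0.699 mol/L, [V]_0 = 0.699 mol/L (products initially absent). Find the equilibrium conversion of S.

X = 0.457

Let X = conversion of S; extent ξ = 0.699·X mol/L.
Concentrations: [S] = 0.699 − 0.699X; [V] = 0.699 − 0.699X; [U] = 1.4X.
K_c = [U]^2 / ([S] [V]).
Equating to 2.84: the physical root is X = 0.457.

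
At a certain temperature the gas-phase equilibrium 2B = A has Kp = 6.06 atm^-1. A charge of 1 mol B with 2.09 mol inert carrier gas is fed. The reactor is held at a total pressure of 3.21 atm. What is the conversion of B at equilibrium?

X = 0.769

Take 1 mol B as basis and let X be its fractional conversion, so ξ = 0.5X.
At extent ξ: n_B = 1 − X; n_A = 0.5X; n_I = 2.09 (inert).
Total moles n_T = 3.09 − 0.5X.
Mole fractions y_i = n_i/n_T; Kp = p_A / (p_B^2) with p_i = y_i·P.
This yields a degree-2 equation in X; solving on (0,1), X = 0.769.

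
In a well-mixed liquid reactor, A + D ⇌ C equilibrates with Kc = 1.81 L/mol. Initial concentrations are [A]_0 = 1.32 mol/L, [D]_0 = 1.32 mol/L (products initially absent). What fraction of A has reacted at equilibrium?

Let X = conversion of A; extent ξ = 1.32·X mol/L.
Concentrations: [A] = 1.32 − 1.32X; [D] = 1.32 − 1.32X; [C] = 1.32X.
Kc = [C] / ([A] [D]).
Setting equal to 1.81 and solving for X on (0,1) gives X = 0.529.

X = 0.529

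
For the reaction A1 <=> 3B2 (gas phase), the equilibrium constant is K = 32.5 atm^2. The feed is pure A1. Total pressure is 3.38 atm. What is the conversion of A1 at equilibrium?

X = 0.590

Let X = conversion of A1 (basis 1 mol A1); extent of reaction ξ = X.
Species balance: n_A1 = 1 − X; n_B2 = 3X.
Summing: n_T = 1 + 2X.
With p_i = (n_i/n_T)P, K = p_B2^3 / (p_A1).
This yields a degree-3 equation in X; solving on (0,1), X = 0.590.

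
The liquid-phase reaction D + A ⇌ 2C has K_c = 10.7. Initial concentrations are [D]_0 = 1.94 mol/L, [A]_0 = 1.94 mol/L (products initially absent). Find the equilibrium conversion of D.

X = 0.621

Let X = conversion of D; extent ξ = 1.94·X mol/L.
Concentrations: [D] = 1.94 − 1.94X; [A] = 1.94 − 1.94X; [C] = 3.88X.
K_c = [C]^2 / ([D] [A]).
Solving K_c = 10.7 for X ∈ (0,1): X = 0.621.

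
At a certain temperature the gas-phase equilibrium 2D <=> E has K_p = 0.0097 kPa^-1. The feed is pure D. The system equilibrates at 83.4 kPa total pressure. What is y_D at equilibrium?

y_D = 0.654

Basis: 1 mol D initially; let X = conversion of D. Extent ξ = 0.5X.
At extent ξ: n_D = 1 − X; n_E = 0.5X.
n_T = Σnᵢ = 1 − 0.5X.
With p_i = (n_i/n_T)P, K_p = p_E / (p_D^2).
This yields a degree-2 equation in X; solving on (0,1), X = 0.514.
Then n_D = 0.486, n_T = 0.743, so y_D = 0.654.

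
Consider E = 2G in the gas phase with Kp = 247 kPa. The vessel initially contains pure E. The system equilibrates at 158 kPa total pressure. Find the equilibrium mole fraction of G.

y_G = 0.693

Let X = conversion of E (basis 1 mol E); extent of reaction ξ = X.
Moles: n_E = 1 − X; n_G = 2X.
Summing: n_T = 1 + X.
y_i = n_i/n_T, p_i = y_i·P. Kp = p_G^2 / (p_E).
Equating to 247 kPa and solving on 0 < X < 1: X = 0.530.
Then n_G = 1.06, n_T = 1.53, so y_G = 0.693.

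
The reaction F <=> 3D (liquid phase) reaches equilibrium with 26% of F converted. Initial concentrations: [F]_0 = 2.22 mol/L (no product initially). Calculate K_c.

K_c = 3.16 (mol/L)^2

Let X = conversion of F.
Concentrations: [F] = 2.22 − 2.22X; [D] = 6.66X.
At X = 0.26: [F] = 1.64, [D] = 1.73.
K_c = [D]^3 / ([F]) = 3.16 (mol/L)^2.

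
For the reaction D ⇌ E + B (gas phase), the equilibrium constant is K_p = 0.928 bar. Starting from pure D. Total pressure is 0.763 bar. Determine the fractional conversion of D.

Basis: 1 mol D initially; let X = conversion of D. Extent ξ = X.
Species balance: n_D = 1 − X; n_E = X; n_B = X.
n_T = Σnᵢ = 1 + X.
Mole fractions y_i = n_i/n_T; K_p = p_E p_B / (p_D) with p_i = y_i·P.
This yields a degree-2 equation in X; solving on (0,1), X = 0.741.

X = 0.741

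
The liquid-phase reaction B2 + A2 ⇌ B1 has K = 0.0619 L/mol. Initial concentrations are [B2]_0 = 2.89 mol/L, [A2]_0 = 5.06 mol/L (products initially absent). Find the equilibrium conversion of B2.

Let X = conversion of B2; extent ξ = 2.89·X mol/L.
Concentrations: [B2] = 2.89 − 2.89X; [A2] = 5.06 − 2.89X; [B1] = 2.89X.
K = [B1] / ([B2] [A2]).
Setting equal to 0.0619 and solving for X on (0,1) gives X = 0.215.

X = 0.215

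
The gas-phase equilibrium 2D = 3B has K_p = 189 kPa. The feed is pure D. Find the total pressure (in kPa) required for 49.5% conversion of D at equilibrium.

P = 147 kPa

Take 1 mol D as basis and let X be its fractional conversion, so ξ = 0.5X.
At extent ξ: n_D = 1 − X; n_B = 1.5X.
Summing: n_T = 1 + 0.5X.
K_p = p_B^3 / (p_D^2) with p_i = (n_i/n_T)·P.
At X = 0.495: the mole-fraction product g(X) = Π y_i^ν_i = 1.287. Since K_p = g(X)·P^{1}, P = (K_p/g)^(1/1) = (189/1.287)^(1/1) = 147 kPa.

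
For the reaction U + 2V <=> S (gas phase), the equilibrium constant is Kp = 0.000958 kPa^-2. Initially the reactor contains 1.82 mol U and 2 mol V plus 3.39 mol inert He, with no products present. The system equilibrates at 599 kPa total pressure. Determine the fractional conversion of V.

X = 0.860

Let X = conversion of V (basis 2 mol V); extent of reaction ξ = X.
Moles: n_U = 1.82 − X; n_V = 2 − 2X; n_S = X; n_I = 3.39 (inert).
Summing: n_T = 7.21 − 2X.
With p_i = (n_i/n_T)P, Kp = p_S / (p_U p_V^2).
Equating to 0.000958 kPa^-2 and solving on 0 < X < 1: X = 0.860.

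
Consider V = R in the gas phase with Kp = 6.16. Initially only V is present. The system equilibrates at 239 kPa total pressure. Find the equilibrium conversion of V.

Let X = conversion of V (basis 1 mol V); extent of reaction ξ = X.
At extent ξ: n_V = 1 − X; n_R = X.
Since Δν = 0, n_T = 1 throughout.
With p_i = (n_i/n_T)P, Kp = p_R / (p_V).
Substituting and setting equal to 6.16 gives a polynomial in X; the root in (0,1) is X = 0.860.

X = 0.860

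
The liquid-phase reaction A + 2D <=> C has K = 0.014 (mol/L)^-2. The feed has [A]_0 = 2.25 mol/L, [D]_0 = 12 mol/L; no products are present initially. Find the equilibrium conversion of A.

Let X = conversion of A; extent ξ = 2.25·X mol/L.
Concentrations: [A] = 2.25 − 2.25X; [D] = 12 − 4.5X; [C] = 2.25X.
K = [C] / ([A] [D]^2).
Equating to 0.014 (mol/L)^-2: the physical root is X = 0.558.

X = 0.558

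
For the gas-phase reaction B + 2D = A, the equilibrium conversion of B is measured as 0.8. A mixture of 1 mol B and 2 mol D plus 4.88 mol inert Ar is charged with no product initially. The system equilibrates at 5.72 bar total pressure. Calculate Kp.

Basis: 1 mol B initially; let X = conversion of B. Extent ξ = X.
Mole table: n_B = 1 − X; n_D = 2 − 2X; n_A = X; n_I = 4.88 (inert).
Total moles n_T = 7.88 − 2X.
At X = 0.8: n_B = 0.2, n_D = 0.4, n_A = 0.8, n_T = 6.28.
p_i = (n_i/n_T)·P. Kp = p_A / (p_B p_D^2) = 30.1 bar^-2.

Kp = 30.1 bar^-2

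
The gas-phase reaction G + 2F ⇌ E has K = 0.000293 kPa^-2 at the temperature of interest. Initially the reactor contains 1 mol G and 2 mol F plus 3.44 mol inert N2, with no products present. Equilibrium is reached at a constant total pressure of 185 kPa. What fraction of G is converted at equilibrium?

X = 0.343

Let X = conversion of G (basis 1 mol G); extent of reaction ξ = X.
At extent ξ: n_G = 1 − X; n_F = 2 − 2X; n_E = X; n_I = 3.44 (inert).
Total moles n_T = 6.44 − 2X.
Mole fractions y_i = n_i/n_T; K = p_E / (p_G p_F^2) with p_i = y_i·P.
Substituting and setting equal to 0.000293 kPa^-2 gives a polynomial in X; the root in (0,1) is X = 0.343.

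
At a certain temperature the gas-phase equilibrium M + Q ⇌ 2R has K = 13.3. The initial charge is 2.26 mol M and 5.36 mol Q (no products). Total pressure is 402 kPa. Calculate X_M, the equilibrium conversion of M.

Let X = conversion of M (basis 2.26 mol M); extent of reaction ξ = 2.26X.
At extent ξ: n_M = 2.26 − 2.26X; n_Q = 5.36 − 2.26X; n_R = 4.52X.
n_T stays at 7.62 (no change in mole number).
With p_i = (n_i/n_T)P, K = p_R^2 / (p_M p_Q).
Equating to 13.3 and solving on 0 < X < 1: X = 0.855.

X = 0.855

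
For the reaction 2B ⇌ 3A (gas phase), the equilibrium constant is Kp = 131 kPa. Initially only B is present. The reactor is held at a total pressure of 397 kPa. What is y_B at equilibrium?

y_B = 0.541

Take 1 mol B as basis and let X be its fractional conversion, so ξ = 0.5X.
Species balance: n_B = 1 − X; n_A = 1.5X.
n_T = Σnᵢ = 1 + 0.5X.
y_i = n_i/n_T, p_i = y_i·P. Kp = p_A^3 / (p_B^2).
Substituting and setting equal to 131 kPa gives a polynomial in X; the root in (0,1) is X = 0.361.
Then n_B = 0.639, n_T = 1.18, so y_B = 0.541.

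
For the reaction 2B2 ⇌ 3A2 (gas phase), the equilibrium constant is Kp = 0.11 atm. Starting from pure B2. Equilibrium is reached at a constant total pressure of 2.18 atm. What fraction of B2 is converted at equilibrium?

X = 0.217

Basis: 1 mol B2 initially; let X = conversion of B2. Extent ξ = 0.5X.
At extent ξ: n_B2 = 1 − X; n_A2 = 1.5X.
Summing: n_T = 1 + 0.5X.
With p_i = (n_i/n_T)P, Kp = p_A2^3 / (p_B2^2).
This yields a degree-3 equation in X; solving on (0,1), X = 0.217.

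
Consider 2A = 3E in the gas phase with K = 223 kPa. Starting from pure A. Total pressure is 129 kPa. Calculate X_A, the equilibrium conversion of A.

Let X = conversion of A (basis 1 mol A); extent of reaction ξ = 0.5X.
Species balance: n_A = 1 − X; n_E = 1.5X.
Summing: n_T = 1 + 0.5X.
y_i = n_i/n_T, p_i = y_i·P. K = p_E^3 / (p_A^2).
Substituting and setting equal to 223 kPa gives a polynomial in X; the root in (0,1) is X = 0.526.

X = 0.526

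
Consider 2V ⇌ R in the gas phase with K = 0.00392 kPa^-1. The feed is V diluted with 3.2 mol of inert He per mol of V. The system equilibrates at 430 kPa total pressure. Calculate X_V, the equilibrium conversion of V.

Basis: 1 mol V initially; let X = conversion of V. Extent ξ = 0.5X.
Mole table: n_V = 1 − X; n_R = 0.5X; n_I = 3.2 (inert).
n_T = Σnᵢ = 4.2 − 0.5X.
y_i = n_i/n_T, p_i = y_i·P. K = p_R / (p_V^2).
Equating to 0.00392 kPa^-1 and solving on 0 < X < 1: X = 0.352.

X = 0.352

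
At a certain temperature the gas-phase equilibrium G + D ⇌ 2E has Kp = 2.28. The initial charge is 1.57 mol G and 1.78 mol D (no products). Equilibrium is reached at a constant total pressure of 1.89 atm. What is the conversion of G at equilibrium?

Basis: 1.57 mol G initially; let X = conversion of G. Extent ξ = 1.57X.
Moles: n_G = 1.57 − 1.57X; n_D = 1.78 − 1.57X; n_E = 3.14X.
Since Δν = 0, n_T = 3.35 throughout.
With p_i = (n_i/n_T)P, Kp = p_E^2 / (p_G p_D).
Setting this equal to 2.28 and taking the physical root (0 < X < 1) gives X = 0.457.

X = 0.457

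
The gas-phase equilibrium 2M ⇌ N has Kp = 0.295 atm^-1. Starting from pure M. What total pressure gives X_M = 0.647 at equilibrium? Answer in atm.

P = 5.95 atm

Take 1 mol M as basis and let X be its fractional conversion, so ξ = 0.5X.
At extent ξ: n_M = 1 − X; n_N = 0.5X.
n_T = Σnᵢ = 1 − 0.5X.
Kp = p_N / (p_M^2) with p_i = (n_i/n_T)·P.
At X = 0.647: the mole-fraction product g(X) = Π y_i^ν_i = 1.756. Since Kp = g(X)·P^{-1}, P = (g/Kp)^(1/1) = (1.756/0.295)^(1/1) = 5.95 atm.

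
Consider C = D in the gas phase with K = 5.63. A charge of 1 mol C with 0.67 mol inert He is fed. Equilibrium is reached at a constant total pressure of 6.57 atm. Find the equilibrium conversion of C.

X = 0.849

Let X = conversion of C (basis 1 mol C); extent of reaction ξ = X.
Mole table: n_C = 1 − X; n_D = X; n_I = 0.67 (inert).
Since Δν = 0, n_T = 1.67 throughout.
y_i = n_i/n_T, p_i = y_i·P. K = p_D / (p_C).
This yields a degree-1 equation in X; solving on (0,1), X = 0.849.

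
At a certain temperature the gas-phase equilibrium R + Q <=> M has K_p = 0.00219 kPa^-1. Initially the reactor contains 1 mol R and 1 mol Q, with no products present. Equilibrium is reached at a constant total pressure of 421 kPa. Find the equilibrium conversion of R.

X = 0.279

Basis: 1 mol R initially; let X = conversion of R. Extent ξ = X.
At extent ξ: n_R = 1 − X; n_Q = 1 − X; n_M = X.
Summing: n_T = 2 − X.
With p_i = (n_i/n_T)P, K_p = p_M / (p_R p_Q).
Setting this equal to 0.00219 kPa^-1 and taking the physical root (0 < X < 1) gives X = 0.279.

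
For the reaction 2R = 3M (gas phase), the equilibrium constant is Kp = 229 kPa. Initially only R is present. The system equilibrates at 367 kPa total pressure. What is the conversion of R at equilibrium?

Take 1 mol R as basis and let X be its fractional conversion, so ξ = 0.5X.
Species balance: n_R = 1 − X; n_M = 1.5X.
n_T = Σnᵢ = 1 + 0.5X.
y_i = n_i/n_T, p_i = y_i·P. Kp = p_M^3 / (p_R^2).
This yields a degree-3 equation in X; solving on (0,1), X = 0.422.

X = 0.422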